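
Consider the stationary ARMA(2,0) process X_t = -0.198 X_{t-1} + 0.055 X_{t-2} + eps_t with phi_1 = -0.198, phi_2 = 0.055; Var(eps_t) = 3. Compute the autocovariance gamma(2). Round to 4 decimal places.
\gamma(2) = 0.3037

Multiply the model equation by X_{t-k} and take expectations. With theta_0 = psi_0 = 1 and psi_j the MA(infinity) weights, this gives
  gamma(k) - sum_i phi_i gamma(k-i) = c_k,
  c_k = sigma^2 * sum_{j=k..q} theta_j psi_{j-k}   (c_k = 0 for k > q),
using gamma(-m) = gamma(m).
Pure AR (q = 0): c_0 = sigma^2 = 3, c_k = 0 for k >= 1.
Equations for k = 0, 1, 2 (AR order 2, c_2 = 0):
  (E0) gamma(0) = phi_1 gamma(1) + phi_2 gamma(2) + c_0
  (E1) gamma(1) = phi_1 gamma(0) + phi_2 gamma(1) + c_1
  (E2) gamma(2) = phi_1 gamma(1) + phi_2 gamma(0)
From (E1): gamma(1) = A gamma(0) + B with
  A = phi_1 / (1 - phi_2) = -0.198 / 0.945 = -0.209524,   B = c_1 / (1 - phi_2) = 0 / 0.945 = 0.
Insert (E2) into (E0): gamma(0) (1 - phi_2^2) = phi_1 (1 + phi_2) gamma(1) + c_0.
  phi_1 (1 + phi_2) = (-0.198)(1.055) = -0.20889,   1 - phi_2^2 = 0.996975.
Replace gamma(1) by A gamma(0) + B and collect gamma(0):
  gamma(0) [0.996975 - (-0.20889)(-0.209524)] = c_0 = 3
  gamma(0) * 0.953208 = 3
  gamma(0) = 3 / 0.953208 = 3.147268.
  gamma(1) = A gamma(0) = (-0.209524)(3.147268) = -0.659428.
  gamma(2) = phi_1 gamma(1) + phi_2 gamma(0) = (-0.198)(-0.659428) + (0.055)(3.147268) = 0.303666.
Therefore gamma(2) = 0.3037 (to 4 decimal places).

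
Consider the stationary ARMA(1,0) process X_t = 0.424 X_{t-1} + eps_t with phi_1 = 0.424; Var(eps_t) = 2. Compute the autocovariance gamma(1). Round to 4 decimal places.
\gamma(1) = 1.0339

Multiply the model equation by X_{t-k} and take expectations. With theta_0 = psi_0 = 1 and psi_j the MA(infinity) weights, this gives
  gamma(k) - sum_i phi_i gamma(k-i) = c_k,
  c_k = sigma^2 * sum_{j=k..q} theta_j psi_{j-k}   (c_k = 0 for k > q),
using gamma(-m) = gamma(m).
Pure AR (q = 0): c_0 = sigma^2 = 2, c_k = 0 for k >= 1.
Equations for k = 0 and k = 1 (AR order 1):
  gamma(0) = phi_1 gamma(1) + c_0
  gamma(1) = phi_1 gamma(0) + c_1
Substituting the second into the first: gamma(0) (1 - phi_1^2) = c_0 + phi_1 c_1, so
  gamma(0) = c_0 / (1 - phi_1^2) = 2 / (1 - (0.424)^2) = 2 / 0.820224 = 2.438358.
  gamma(1) = phi_1 gamma(0) = (0.424)(2.438358) = 1.033864.
Therefore gamma(1) = 1.0339 (to 4 decimal places).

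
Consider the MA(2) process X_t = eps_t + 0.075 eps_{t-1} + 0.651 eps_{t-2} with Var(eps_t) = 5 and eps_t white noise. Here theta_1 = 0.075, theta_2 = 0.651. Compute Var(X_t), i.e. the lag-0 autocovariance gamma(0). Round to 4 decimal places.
\gamma(0) = 7.1471

For an MA(q) process X_t = eps_t + sum_i theta_i eps_{t-i} with
Var(eps_t) = sigma^2, the variance is
  gamma(0) = sigma^2 * (1 + sum_i theta_i^2).
  sum_i theta_i^2 = (0.075)^2 + (0.651)^2 = 0.005625 + 0.423801 = 0.429426.
  gamma(0) = 5 * (1 + 0.429426) = 5 * 1.429426 = 7.14713, which rounds to 7.1471.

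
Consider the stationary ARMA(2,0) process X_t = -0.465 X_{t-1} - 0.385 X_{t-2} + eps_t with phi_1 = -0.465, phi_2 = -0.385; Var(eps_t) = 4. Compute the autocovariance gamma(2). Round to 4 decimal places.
\gamma(2) = -1.2114

Multiply the model equation by X_{t-k} and take expectations. With theta_0 = psi_0 = 1 and psi_j the MA(infinity) weights, this gives
  gamma(k) - sum_i phi_i gamma(k-i) = c_k,
  c_k = sigma^2 * sum_{j=k..q} theta_j psi_{j-k}   (c_k = 0 for k > q),
using gamma(-m) = gamma(m).
Pure AR (q = 0): c_0 = sigma^2 = 4, c_k = 0 for k >= 1.
Equations for k = 0, 1, 2 (AR order 2, c_2 = 0):
  (E0) gamma(0) = phi_1 gamma(1) + phi_2 gamma(2) + c_0
  (E1) gamma(1) = phi_1 gamma(0) + phi_2 gamma(1) + c_1
  (E2) gamma(2) = phi_1 gamma(1) + phi_2 gamma(0)
From (E1): gamma(1) = A gamma(0) + B with
  A = phi_1 / (1 - phi_2) = -0.465 / 1.385 = -0.33574,   B = c_1 / (1 - phi_2) = 0 / 1.385 = 0.
Insert (E2) into (E0): gamma(0) (1 - phi_2^2) = phi_1 (1 + phi_2) gamma(1) + c_0.
  phi_1 (1 + phi_2) = (-0.465)(0.615) = -0.285975,   1 - phi_2^2 = 0.851775.
Replace gamma(1) by A gamma(0) + B and collect gamma(0):
  gamma(0) [0.851775 - (-0.285975)(-0.33574)] = c_0 = 4
  gamma(0) * 0.755762 = 4
  gamma(0) = 4 / 0.755762 = 5.292673.
  gamma(1) = A gamma(0) = (-0.33574)(5.292673) = -1.776963.
  gamma(2) = phi_1 gamma(1) + phi_2 gamma(0) = (-0.465)(-1.776963) + (-0.385)(5.292673) = -1.211392.
Therefore gamma(2) = -1.2114 (to 4 decimal places).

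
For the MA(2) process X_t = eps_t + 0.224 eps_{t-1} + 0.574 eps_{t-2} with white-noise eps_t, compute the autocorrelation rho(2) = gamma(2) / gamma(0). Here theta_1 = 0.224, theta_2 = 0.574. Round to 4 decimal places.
\rho(2) = 0.4160

For an MA(q) process with theta_0 = 1, the autocovariance is
  gamma(k) = sigma^2 * sum_{i=0..q-k} theta_i * theta_{i+k},
and rho(k) = gamma(k) / gamma(0). Sigma^2 cancels.
  numerator   = (1)*(0.574) = 0.574.
  denominator = (1)^2 + (0.224)^2 + (0.574)^2 = 1.379652.
  rho(2) = 0.574 / 1.379652 = 0.4160.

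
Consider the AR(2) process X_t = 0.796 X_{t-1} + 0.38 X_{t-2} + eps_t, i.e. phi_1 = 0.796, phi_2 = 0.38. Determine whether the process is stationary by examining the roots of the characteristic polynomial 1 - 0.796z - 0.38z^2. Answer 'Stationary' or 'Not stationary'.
\text{Not stationary}

The AR(p) characteristic polynomial is P(z) = 1 - 0.796z - 0.38z^2.
Stationarity requires all roots to lie outside the unit circle, i.e. |z| > 1 for every root.
Set 1 + (-0.796) z + (-0.38) z^2 = 0, i.e. a z^2 + b z + c = 0 with a = -0.38, b = -0.796, c = 1.
Discriminant D = b^2 - 4ac = (-0.796)^2 - 4*(-0.38)*1 = 0.633616 - (-1.52) = 2.153616.
D >= 0, so the roots are real: z = (-b +/- sqrt(D)) / (2a) = (0.796 +/- 1.46752) / (-0.76).
  z_1 = (0.796 + 1.46752) / (-0.76) = -2.9783,   |z_1| = 2.9783.
  z_2 = (0.796 - 1.46752) / (-0.76) = 0.8836,   |z_2| = 0.8836.
Moduli of all roots: 2.9783, 0.8836.
All moduli strictly greater than 1? No.
Verdict: Not stationary.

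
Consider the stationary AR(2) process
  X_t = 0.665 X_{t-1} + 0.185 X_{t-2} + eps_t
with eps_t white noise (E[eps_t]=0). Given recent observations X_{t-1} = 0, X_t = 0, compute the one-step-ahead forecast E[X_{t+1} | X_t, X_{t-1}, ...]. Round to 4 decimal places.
E[X_{t+1} \mid \mathcal F_t] = 0.0000

For an AR(p) model X_t = c + sum_i phi_i X_{t-i} + eps_t, the
one-step-ahead conditional mean is
  E[X_{t+1} | X_t, ...] = c + sum_i phi_i X_{t+1-i}.
Substitute known values:
  E[X_{t+1} | ...] = (0.665) * (0) + (0.185) * (0)
                   = 0.0000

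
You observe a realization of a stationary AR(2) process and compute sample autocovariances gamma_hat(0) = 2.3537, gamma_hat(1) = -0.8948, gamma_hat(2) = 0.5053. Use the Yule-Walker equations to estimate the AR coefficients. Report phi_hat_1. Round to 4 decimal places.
\hat\phi_{1} = -0.3490

The Yule-Walker equations for an AR(p) process read, in matrix form,
  Gamma_p phi = r_p,   with   (Gamma_p)_{ij} = gamma(|i - j|),
                       (r_p)_i = gamma(i),   i,j = 1..p.
Substitute the sample gammas (Toeplitz matrix and right-hand side of size 2):
  Gamma_p = [[2.3537, -0.8948], [-0.8948, 2.3537]]
  r_p     = [-0.8948, 0.5053]
Written out:
  2.3537 phi_1 - 0.8948 phi_2 = -0.8948
  -0.8948 phi_1 + 2.3537 phi_2 = 0.5053
Solve by Cramer's rule:
  det = gamma(0)^2 - gamma(1)^2 = (2.3537)^2 - (-0.8948)^2 = 5.53990369 - 0.80066704 = 4.73923665
  phi_hat_1 = [gamma(1) gamma(0) - gamma(1) gamma(2)] / det = [(-0.8948)(2.3537) - (-0.8948)(0.5053)] / 4.73923665 = -1.65394832 / 4.73923665 = -0.349
  phi_hat_2 = [gamma(0) gamma(2) - gamma(1)^2] / det = [(2.3537)(0.5053) - (-0.8948)^2] / 4.73923665 = 0.38865757 / 4.73923665 = 0.082
So phi_hat = [-0.3490, 0.0820].
Therefore phi_hat_1 = -0.3490.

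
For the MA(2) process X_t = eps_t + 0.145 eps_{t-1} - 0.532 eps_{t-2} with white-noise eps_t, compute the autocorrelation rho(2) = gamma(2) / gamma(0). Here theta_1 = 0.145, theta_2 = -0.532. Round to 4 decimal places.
\rho(2) = -0.4080

For an MA(q) process with theta_0 = 1, the autocovariance is
  gamma(k) = sigma^2 * sum_{i=0..q-k} theta_i * theta_{i+k},
and rho(k) = gamma(k) / gamma(0). Sigma^2 cancels.
  numerator   = (1)*(-0.532) = -0.532.
  denominator = (1)^2 + (0.145)^2 + (-0.532)^2 = 1.304049.
  rho(2) = -0.532 / 1.304049 = -0.4080.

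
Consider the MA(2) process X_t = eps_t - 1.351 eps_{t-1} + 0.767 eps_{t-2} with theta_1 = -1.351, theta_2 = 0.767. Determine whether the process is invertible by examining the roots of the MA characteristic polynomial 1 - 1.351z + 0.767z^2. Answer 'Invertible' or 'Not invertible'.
\text{Invertible}

The MA(q) characteristic polynomial is P(z) = 1 - 1.351z + 0.767z^2.
Invertibility requires all roots to lie outside the unit circle, i.e. |z| > 1 for every root.
Set 1 + (-1.351) z + (0.767) z^2 = 0, i.e. a z^2 + b z + c = 0 with a = 0.767, b = -1.351, c = 1.
Discriminant D = b^2 - 4ac = (-1.351)^2 - 4*(0.767)*1 = 1.825201 - (3.068) = -1.242799.
D < 0, so the roots are the complex-conjugate pair z = (-b +/- i sqrt(-D)) / (2a) = 0.8807 +/- 0.7267i.
For a conjugate pair |z|^2 = z * conj(z) = (product of roots) = c/a = 1/(0.767) = 1.303781, so |z| = sqrt(1.303781) = 1.1418 for both roots.
Moduli of all roots: 1.1418, 1.1418.
All moduli strictly greater than 1? Yes.
Verdict: Invertible.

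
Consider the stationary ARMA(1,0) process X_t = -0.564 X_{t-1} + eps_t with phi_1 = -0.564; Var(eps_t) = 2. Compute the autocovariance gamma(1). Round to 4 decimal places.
\gamma(1) = -1.6542

Multiply the model equation by X_{t-k} and take expectations. With theta_0 = psi_0 = 1 and psi_j the MA(infinity) weights, this gives
  gamma(k) - sum_i phi_i gamma(k-i) = c_k,
  c_k = sigma^2 * sum_{j=k..q} theta_j psi_{j-k}   (c_k = 0 for k > q),
using gamma(-m) = gamma(m).
Pure AR (q = 0): c_0 = sigma^2 = 2, c_k = 0 for k >= 1.
Equations for k = 0 and k = 1 (AR order 1):
  gamma(0) = phi_1 gamma(1) + c_0
  gamma(1) = phi_1 gamma(0) + c_1
Substituting the second into the first: gamma(0) (1 - phi_1^2) = c_0 + phi_1 c_1, so
  gamma(0) = c_0 / (1 - phi_1^2) = 2 / (1 - (-0.564)^2) = 2 / 0.681904 = 2.932964.
  gamma(1) = phi_1 gamma(0) = (-0.564)(2.932964) = -1.654192.
Therefore gamma(1) = -1.6542 (to 4 decimal places).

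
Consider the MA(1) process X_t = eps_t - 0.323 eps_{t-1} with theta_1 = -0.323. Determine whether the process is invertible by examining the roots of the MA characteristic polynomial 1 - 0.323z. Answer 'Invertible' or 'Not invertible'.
\text{Invertible}

The MA(q) characteristic polynomial is P(z) = 1 - 0.323z.
Invertibility requires all roots to lie outside the unit circle, i.e. |z| > 1 for every root.
This is linear in z: 1 + (-0.323) z = 0  =>  z = -1/(-0.323) = 3.095975,  |z| = 3.095975.
Moduli of all roots: 3.0960.
All moduli strictly greater than 1? Yes.
Verdict: Invertible.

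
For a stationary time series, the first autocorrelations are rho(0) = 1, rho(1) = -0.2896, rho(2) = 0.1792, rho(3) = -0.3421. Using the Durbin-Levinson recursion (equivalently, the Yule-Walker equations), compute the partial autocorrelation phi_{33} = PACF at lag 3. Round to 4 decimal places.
\phi_{33} = -0.2929

The PACF at lag k is phi_{kk}, the last component of the solution
to the Yule-Walker system G_k phi = r_k where
  (G_k)_{ij} = rho(|i - j|), (r_k)_i = rho(i), i,j = 1..k.
Equivalently, Durbin-Levinson gives phi_{kk} iteratively:
  phi_{11} = rho(1)
  phi_{kk} = [rho(k) - sum_{j=1..k-1} phi_{k-1,j} rho(k-j)]
            / [1 - sum_{j=1..k-1} phi_{k-1,j} rho(j)],
  phi_{k,j} = phi_{k-1,j} - phi_{kk} phi_{k-1,k-j},  j = 1..k-1.
Step k = 1:
  phi_11 = rho(1) = -0.2896.
Step k = 2:
  phi_22 = [rho(2) - phi_11 rho(1)] / [1 - phi_11 rho(1)] = [0.1792 - (-0.2896)(-0.2896)] / [1 - (-0.2896)(-0.2896)]
         = 0.09533184 / 0.91613184 = 0.104059.
  Update: phi_21 = phi_11 - phi_22 phi_11 = -0.2896 - (0.104059)(-0.2896) = -0.259464.
Step k = 3:
  phi_33 = [rho(3) - phi_21 rho(2) - phi_22 rho(1)] / [1 - phi_21 rho(1) - phi_22 rho(2)]
    numerator   = -0.3421 - (-0.259464)(0.1792) - (0.104059)(-0.2896) = -0.26546845
    denominator = 1 - (-0.259464)(-0.2896) - (0.104059)(0.1792) = 0.9062117
  phi_33 = -0.26546845 / 0.9062117 = -0.2929.
Therefore phi_{33} = -0.2929.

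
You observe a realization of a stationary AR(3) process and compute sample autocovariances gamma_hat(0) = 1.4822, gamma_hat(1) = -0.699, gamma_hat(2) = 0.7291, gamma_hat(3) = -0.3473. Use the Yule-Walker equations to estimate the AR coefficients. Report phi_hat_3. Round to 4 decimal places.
\hat\phi_{3} = 0.1180

The Yule-Walker equations for an AR(p) process read, in matrix form,
  Gamma_p phi = r_p,   with   (Gamma_p)_{ij} = gamma(|i - j|),
                       (r_p)_i = gamma(i),   i,j = 1..p.
Substitute the sample gammas (Toeplitz matrix and right-hand side of size 3):
  Gamma_p = [[1.4822, -0.699, 0.7291], [-0.699, 1.4822, -0.699], [0.7291, -0.699, 1.4822]]
  r_p     = [-0.699, 0.7291, -0.3473]
Written out (R1..R3):
  (R1) 1.4822 phi_1 - 0.699 phi_2 + 0.7291 phi_3 = -0.699
  (R2) -0.699 phi_1 + 1.4822 phi_2 - 0.699 phi_3 = 0.7291
  (R3) 0.7291 phi_1 - 0.699 phi_2 + 1.4822 phi_3 = -0.3473
Gaussian elimination:
  R2 <- R2 - (-0.699/1.4822) R1 = R2 - (-0.471596) R1:  1.152554 phi_2 - 0.355159 phi_3 = 0.399454
  R3 <- R3 - (0.7291/1.4822) R1 = R3 - (0.491904) R1:  -0.355159 phi_2 + 1.123553 phi_3 = -0.003459
  R3 <- R3 - (-0.355159/1.152554) R2 = R3 - (-0.30815) R2:  1.014111 phi_3 = 0.119633
Back-substitution:
  phi_hat_3 = 0.119633 / 1.014111 = 0.117968
  phi_hat_2 = (0.399454 - (-0.355159)(0.117968)) / 1.152554 = 0.382933
  phi_hat_1 = (-0.699 - (-0.699)(0.382933) - (0.7291)(0.117968)) / 1.4822 = -0.349035
So phi_hat = [-0.3490, 0.3829, 0.1180].
Therefore phi_hat_3 = 0.1180.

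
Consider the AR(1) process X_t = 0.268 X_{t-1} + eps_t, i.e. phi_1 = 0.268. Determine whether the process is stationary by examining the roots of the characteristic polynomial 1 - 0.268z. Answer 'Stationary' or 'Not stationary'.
\text{Stationary}

The AR(p) characteristic polynomial is P(z) = 1 - 0.268z.
Stationarity requires all roots to lie outside the unit circle, i.e. |z| > 1 for every root.
This is linear in z: 1 + (-0.268) z = 0  =>  z = -1/(-0.268) = 3.731343,  |z| = 3.731343.
Moduli of all roots: 3.7313.
All moduli strictly greater than 1? Yes.
Verdict: Stationary.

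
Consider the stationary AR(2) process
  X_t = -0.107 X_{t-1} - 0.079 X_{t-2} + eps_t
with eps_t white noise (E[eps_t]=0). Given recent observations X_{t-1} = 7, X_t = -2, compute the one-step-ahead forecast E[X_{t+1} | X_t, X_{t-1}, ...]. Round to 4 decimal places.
E[X_{t+1} \mid \mathcal F_t] = -0.3390

For an AR(p) model X_t = c + sum_i phi_i X_{t-i} + eps_t, the
one-step-ahead conditional mean is
  E[X_{t+1} | X_t, ...] = c + sum_i phi_i X_{t+1-i}.
Substitute known values:
  E[X_{t+1} | ...] = (-0.107) * (-2) + (-0.079) * (7)
                   = -0.3390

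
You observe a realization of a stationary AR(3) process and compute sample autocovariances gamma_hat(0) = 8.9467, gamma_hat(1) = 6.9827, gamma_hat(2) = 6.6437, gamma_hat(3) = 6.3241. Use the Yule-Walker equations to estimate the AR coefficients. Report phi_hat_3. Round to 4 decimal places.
\hat\phi_{3} = 0.1700

The Yule-Walker equations for an AR(p) process read, in matrix form,
  Gamma_p phi = r_p,   with   (Gamma_p)_{ij} = gamma(|i - j|),
                       (r_p)_i = gamma(i),   i,j = 1..p.
Substitute the sample gammas (Toeplitz matrix and right-hand side of size 3):
  Gamma_p = [[8.9467, 6.9827, 6.6437], [6.9827, 8.9467, 6.9827], [6.6437, 6.9827, 8.9467]]
  r_p     = [6.9827, 6.6437, 6.3241]
Written out (R1..R3):
  (R1) 8.9467 phi_1 + 6.9827 phi_2 + 6.6437 phi_3 = 6.9827
  (R2) 6.9827 phi_1 + 8.9467 phi_2 + 6.9827 phi_3 = 6.6437
  (R3) 6.6437 phi_1 + 6.9827 phi_2 + 8.9467 phi_3 = 6.3241
Gaussian elimination:
  R2 <- R2 - (6.9827/8.9467) R1 = R2 - (0.780478) R1:  3.496858 phi_2 + 1.79744 phi_3 = 1.193858
  R3 <- R3 - (6.6437/8.9467) R1 = R3 - (0.742587) R1:  1.79744 phi_2 + 4.013177 phi_3 = 1.13884
  R3 <- R3 - (1.79744/3.496858) R2 = R3 - (0.514016) R2:  3.089265 phi_3 = 0.525178
Back-substitution:
  phi_hat_3 = 0.525178 / 3.089265 = 0.170001
  phi_hat_2 = (1.193858 - (1.79744)(0.170001)) / 3.496858 = 0.254026
  phi_hat_1 = (6.9827 - (6.9827)(0.254026) - (6.6437)(0.170001)) / 8.9467 = 0.455976
So phi_hat = [0.4560, 0.2540, 0.1700].
Therefore phi_hat_3 = 0.1700.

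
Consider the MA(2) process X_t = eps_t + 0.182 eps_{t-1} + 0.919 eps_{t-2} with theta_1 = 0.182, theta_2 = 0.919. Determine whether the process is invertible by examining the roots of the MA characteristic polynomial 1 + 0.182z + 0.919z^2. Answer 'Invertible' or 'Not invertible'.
\text{Invertible}

The MA(q) characteristic polynomial is P(z) = 1 + 0.182z + 0.919z^2.
Invertibility requires all roots to lie outside the unit circle, i.e. |z| > 1 for every root.
Set 1 + (0.182) z + (0.919) z^2 = 0, i.e. a z^2 + b z + c = 0 with a = 0.919, b = 0.182, c = 1.
Discriminant D = b^2 - 4ac = (0.182)^2 - 4*(0.919)*1 = 0.033124 - (3.676) = -3.642876.
D < 0, so the roots are the complex-conjugate pair z = (-b +/- i sqrt(-D)) / (2a) = -0.099 +/- 1.0384i.
For a conjugate pair |z|^2 = z * conj(z) = (product of roots) = c/a = 1/(0.919) = 1.088139, so |z| = sqrt(1.088139) = 1.0431 for both roots.
Moduli of all roots: 1.0431, 1.0431.
All moduli strictly greater than 1? Yes.
Verdict: Invertible.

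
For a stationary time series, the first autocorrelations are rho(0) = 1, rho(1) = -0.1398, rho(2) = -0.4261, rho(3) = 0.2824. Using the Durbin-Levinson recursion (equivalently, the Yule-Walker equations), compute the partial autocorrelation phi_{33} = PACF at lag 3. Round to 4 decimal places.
\phi_{33} = 0.1700

The PACF at lag k is phi_{kk}, the last component of the solution
to the Yule-Walker system G_k phi = r_k where
  (G_k)_{ij} = rho(|i - j|), (r_k)_i = rho(i), i,j = 1..k.
Equivalently, Durbin-Levinson gives phi_{kk} iteratively:
  phi_{11} = rho(1)
  phi_{kk} = [rho(k) - sum_{j=1..k-1} phi_{k-1,j} rho(k-j)]
            / [1 - sum_{j=1..k-1} phi_{k-1,j} rho(j)],
  phi_{k,j} = phi_{k-1,j} - phi_{kk} phi_{k-1,k-j},  j = 1..k-1.
Step k = 1:
  phi_11 = rho(1) = -0.1398.
Step k = 2:
  phi_22 = [rho(2) - phi_11 rho(1)] / [1 - phi_11 rho(1)] = [-0.4261 - (-0.1398)(-0.1398)] / [1 - (-0.1398)(-0.1398)]
         = -0.44564404 / 0.98045596 = -0.454527.
  Update: phi_21 = phi_11 - phi_22 phi_11 = -0.1398 - (-0.454527)(-0.1398) = -0.203343.
Step k = 3:
  phi_33 = [rho(3) - phi_21 rho(2) - phi_22 rho(1)] / [1 - phi_21 rho(1) - phi_22 rho(2)]
    numerator   = 0.2824 - (-0.203343)(-0.4261) - (-0.454527)(-0.1398) = 0.13221266
    denominator = 1 - (-0.203343)(-0.1398) - (-0.454527)(-0.4261) = 0.77789856
  phi_33 = 0.13221266 / 0.77789856 = 0.17.
Therefore phi_{33} = 0.1700.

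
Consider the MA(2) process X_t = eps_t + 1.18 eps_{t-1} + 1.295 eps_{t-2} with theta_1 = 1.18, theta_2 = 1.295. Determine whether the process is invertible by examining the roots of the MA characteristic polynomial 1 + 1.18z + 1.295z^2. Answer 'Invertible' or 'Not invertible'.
\text{Not invertible}

The MA(q) characteristic polynomial is P(z) = 1 + 1.18z + 1.295z^2.
Invertibility requires all roots to lie outside the unit circle, i.e. |z| > 1 for every root.
Set 1 + (1.18) z + (1.295) z^2 = 0, i.e. a z^2 + b z + c = 0 with a = 1.295, b = 1.18, c = 1.
Discriminant D = b^2 - 4ac = (1.18)^2 - 4*(1.295)*1 = 1.3924 - (5.18) = -3.7876.
D < 0, so the roots are the complex-conjugate pair z = (-b +/- i sqrt(-D)) / (2a) = -0.4556 +/- 0.7514i.
For a conjugate pair |z|^2 = z * conj(z) = (product of roots) = c/a = 1/(1.295) = 0.772201, so |z| = sqrt(0.772201) = 0.8787 for both roots.
Moduli of all roots: 0.8787, 0.8787.
All moduli strictly greater than 1? No.
Verdict: Not invertible.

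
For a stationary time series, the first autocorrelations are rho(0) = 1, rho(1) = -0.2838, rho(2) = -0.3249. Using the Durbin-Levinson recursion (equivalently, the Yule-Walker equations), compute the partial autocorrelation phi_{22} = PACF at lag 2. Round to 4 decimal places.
\phi_{22} = -0.4410

The PACF at lag k is phi_{kk}, the last component of the solution
to the Yule-Walker system G_k phi = r_k where
  (G_k)_{ij} = rho(|i - j|), (r_k)_i = rho(i), i,j = 1..k.
Equivalently, Durbin-Levinson gives phi_{kk} iteratively:
  phi_{11} = rho(1)
  phi_{kk} = [rho(k) - sum_{j=1..k-1} phi_{k-1,j} rho(k-j)]
            / [1 - sum_{j=1..k-1} phi_{k-1,j} rho(j)],
  phi_{k,j} = phi_{k-1,j} - phi_{kk} phi_{k-1,k-j},  j = 1..k-1.
Step k = 1:
  phi_11 = rho(1) = -0.2838.
Step k = 2:
  phi_22 = [rho(2) - phi_11 rho(1)] / [1 - phi_11 rho(1)] = [-0.3249 - (-0.2838)(-0.2838)] / [1 - (-0.2838)(-0.2838)]
         = -0.40544244 / 0.91945756 = -0.441.
Therefore phi_{22} = -0.4410.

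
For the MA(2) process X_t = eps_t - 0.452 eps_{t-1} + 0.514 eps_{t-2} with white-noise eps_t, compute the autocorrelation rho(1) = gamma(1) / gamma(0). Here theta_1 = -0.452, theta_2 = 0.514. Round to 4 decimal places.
\rho(1) = -0.4660

For an MA(q) process with theta_0 = 1, the autocovariance is
  gamma(k) = sigma^2 * sum_{i=0..q-k} theta_i * theta_{i+k},
and rho(k) = gamma(k) / gamma(0). Sigma^2 cancels.
  numerator   = (1)*(-0.452) + (-0.452)*(0.514) = -0.684328.
  denominator = (1)^2 + (-0.452)^2 + (0.514)^2 = 1.4685.
  rho(1) = -0.684328 / 1.4685 = -0.4660.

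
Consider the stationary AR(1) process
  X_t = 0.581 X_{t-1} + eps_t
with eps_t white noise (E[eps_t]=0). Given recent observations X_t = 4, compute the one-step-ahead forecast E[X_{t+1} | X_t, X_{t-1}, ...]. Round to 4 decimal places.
E[X_{t+1} \mid \mathcal F_t] = 2.3240

For an AR(p) model X_t = c + sum_i phi_i X_{t-i} + eps_t, the
one-step-ahead conditional mean is
  E[X_{t+1} | X_t, ...] = c + sum_i phi_i X_{t+1-i}.
Substitute known values:
  E[X_{t+1} | ...] = (0.581) * (4)
                   = 2.3240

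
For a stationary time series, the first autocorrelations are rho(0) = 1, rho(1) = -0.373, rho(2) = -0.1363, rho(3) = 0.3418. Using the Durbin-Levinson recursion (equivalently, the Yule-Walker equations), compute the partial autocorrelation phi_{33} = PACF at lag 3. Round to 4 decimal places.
\phi_{33} = 0.2010

The PACF at lag k is phi_{kk}, the last component of the solution
to the Yule-Walker system G_k phi = r_k where
  (G_k)_{ij} = rho(|i - j|), (r_k)_i = rho(i), i,j = 1..k.
Equivalently, Durbin-Levinson gives phi_{kk} iteratively:
  phi_{11} = rho(1)
  phi_{kk} = [rho(k) - sum_{j=1..k-1} phi_{k-1,j} rho(k-j)]
            / [1 - sum_{j=1..k-1} phi_{k-1,j} rho(j)],
  phi_{k,j} = phi_{k-1,j} - phi_{kk} phi_{k-1,k-j},  j = 1..k-1.
Step k = 1:
  phi_11 = rho(1) = -0.373.
Step k = 2:
  phi_22 = [rho(2) - phi_11 rho(1)] / [1 - phi_11 rho(1)] = [-0.1363 - (-0.373)(-0.373)] / [1 - (-0.373)(-0.373)]
         = -0.275429 / 0.860871 = -0.319942.
  Update: phi_21 = phi_11 - phi_22 phi_11 = -0.373 - (-0.319942)(-0.373) = -0.492338.
Step k = 3:
  phi_33 = [rho(3) - phi_21 rho(2) - phi_22 rho(1)] / [1 - phi_21 rho(1) - phi_22 rho(2)]
    numerator   = 0.3418 - (-0.492338)(-0.1363) - (-0.319942)(-0.373) = 0.15535581
    denominator = 1 - (-0.492338)(-0.373) - (-0.319942)(-0.1363) = 0.77274963
  phi_33 = 0.15535581 / 0.77274963 = 0.201.
Therefore phi_{33} = 0.2010.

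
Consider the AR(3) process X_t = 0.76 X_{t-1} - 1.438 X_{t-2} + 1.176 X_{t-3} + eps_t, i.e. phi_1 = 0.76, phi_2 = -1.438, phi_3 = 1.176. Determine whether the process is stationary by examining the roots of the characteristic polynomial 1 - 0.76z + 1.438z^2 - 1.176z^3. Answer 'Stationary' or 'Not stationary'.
\text{Not stationary}

The AR(p) characteristic polynomial is P(z) = 1 - 0.76z + 1.438z^2 - 1.176z^3.
Stationarity requires all roots to lie outside the unit circle, i.e. |z| > 1 for every root.
Degree 3: look for a simple real root z0 first, then factor out (1 - z/z0) and solve the remaining quadratic.
Testing z0 = 1.25: P(1.25) = 1 + (-0.76)(1.25) + (1.438)(1.25)^2 + (-1.176)(1.25)^3
  = 1 + (-0.95) + (2.246875) + (-2.296875) = 0.  So z_0 = 1.25 is a root, |z_0| = 1.25.
Divide out the factor (1 - 0.8 z) = (1 - z/z0) (since 1/z0 = 0.8):
  P(z) = (1 - 0.8 z)(1 + (0.04) z + (1.47) z^2)
  [check: z-coef 0.04 - (0.8) = -0.76; z^2-coef 1.47 - (0.8)(0.04) = 1.438; z^3-coef -(0.8)(1.47) = -1.176.]
Remaining roots from the quadratic factor 1 + (0.04) z + (1.47) z^2:
  Set 1 + (0.04) z + (1.47) z^2 = 0, i.e. a z^2 + b z + c = 0 with a = 1.47, b = 0.04, c = 1.
  Discriminant D = b^2 - 4ac = (0.04)^2 - 4*(1.47)*1 = 0.0016 - (5.88) = -5.8784.
  D < 0, so the roots are the complex-conjugate pair z = (-b +/- i sqrt(-D)) / (2a) = -0.0136 +/- 0.8247i.
  For a conjugate pair |z|^2 = z * conj(z) = (product of roots) = c/a = 1/(1.47) = 0.680272, so |z| = sqrt(0.680272) = 0.8248 for both roots.
Moduli of all roots: 1.2500, 0.8248, 0.8248.
All moduli strictly greater than 1? No.
Verdict: Not stationary.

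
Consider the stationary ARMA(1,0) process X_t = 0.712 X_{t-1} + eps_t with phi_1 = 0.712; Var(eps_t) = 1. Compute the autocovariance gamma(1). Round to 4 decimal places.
\gamma(1) = 1.4441

Multiply the model equation by X_{t-k} and take expectations. With theta_0 = psi_0 = 1 and psi_j the MA(infinity) weights, this gives
  gamma(k) - sum_i phi_i gamma(k-i) = c_k,
  c_k = sigma^2 * sum_{j=k..q} theta_j psi_{j-k}   (c_k = 0 for k > q),
using gamma(-m) = gamma(m).
Pure AR (q = 0): c_0 = sigma^2 = 1, c_k = 0 for k >= 1.
Equations for k = 0 and k = 1 (AR order 1):
  gamma(0) = phi_1 gamma(1) + c_0
  gamma(1) = phi_1 gamma(0) + c_1
Substituting the second into the first: gamma(0) (1 - phi_1^2) = c_0 + phi_1 c_1, so
  gamma(0) = c_0 / (1 - phi_1^2) = 1 / (1 - (0.712)^2) = 1 / 0.493056 = 2.028167.
  gamma(1) = phi_1 gamma(0) = (0.712)(2.028167) = 1.444055.
Therefore gamma(1) = 1.4441 (to 4 decimal places).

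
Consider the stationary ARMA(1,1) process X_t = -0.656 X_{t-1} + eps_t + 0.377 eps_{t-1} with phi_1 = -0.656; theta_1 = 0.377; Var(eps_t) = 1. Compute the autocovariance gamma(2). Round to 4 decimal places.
\gamma(2) = 0.2418

Multiply the model equation by X_{t-k} and take expectations. With theta_0 = psi_0 = 1 and psi_j the MA(infinity) weights, this gives
  gamma(k) - sum_i phi_i gamma(k-i) = c_k,
  c_k = sigma^2 * sum_{j=k..q} theta_j psi_{j-k}   (c_k = 0 for k > q),
using gamma(-m) = gamma(m).
psi-weights needed (psi_j = theta_j + sum_i phi_i psi_{j-i}):
  psi_1 = theta_1 + phi_1 = 0.377 + (-0.656) = -0.279
Right-hand sides:
  c_0 = sigma^2 (1 + theta_1 psi_1) = 1 * (1 + (0.377)(-0.279)) = 1 * 0.894817 = 0.894817
  c_1 = sigma^2 theta_1 = 1 * (0.377) = 0.377
  c_2 = 0
Equations for k = 0 and k = 1 (AR order 1):
  gamma(0) = phi_1 gamma(1) + c_0
  gamma(1) = phi_1 gamma(0) + c_1
Substituting the second into the first: gamma(0) (1 - phi_1^2) = c_0 + phi_1 c_1, so
  gamma(0) = (c_0 + phi_1 c_1) / (1 - phi_1^2) = (0.894817 + (-0.656)(0.377)) / (1 - (-0.656)^2) = 0.647505 / 0.569664 = 1.136644.
  gamma(1) = phi_1 gamma(0) + c_1 = (-0.656)(1.136644) + (0.377) = -0.368638.
For k = 2 (> q): gamma(2) = phi_1 gamma(1) = (-0.656)(-0.368638) = 0.241827.
Therefore gamma(2) = 0.2418 (to 4 decimal places).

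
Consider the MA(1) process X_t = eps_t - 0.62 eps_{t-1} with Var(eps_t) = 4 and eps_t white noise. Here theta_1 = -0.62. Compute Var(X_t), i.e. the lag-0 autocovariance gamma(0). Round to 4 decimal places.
\gamma(0) = 5.5376

For an MA(q) process X_t = eps_t + sum_i theta_i eps_{t-i} with
Var(eps_t) = sigma^2, the variance is
  gamma(0) = sigma^2 * (1 + sum_i theta_i^2).
  sum_i theta_i^2 = (-0.62)^2 = 0.3844.
  gamma(0) = 4 * (1 + 0.3844) = 4 * 1.3844 = 5.5376.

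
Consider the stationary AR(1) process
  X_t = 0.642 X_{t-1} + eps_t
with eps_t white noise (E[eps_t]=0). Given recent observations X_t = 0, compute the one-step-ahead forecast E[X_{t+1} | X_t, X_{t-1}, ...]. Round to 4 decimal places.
E[X_{t+1} \mid \mathcal F_t] = 0.0000

For an AR(p) model X_t = c + sum_i phi_i X_{t-i} + eps_t, the
one-step-ahead conditional mean is
  E[X_{t+1} | X_t, ...] = c + sum_i phi_i X_{t+1-i}.
Substitute known values:
  E[X_{t+1} | ...] = (0.642) * (0)
                   = 0.0000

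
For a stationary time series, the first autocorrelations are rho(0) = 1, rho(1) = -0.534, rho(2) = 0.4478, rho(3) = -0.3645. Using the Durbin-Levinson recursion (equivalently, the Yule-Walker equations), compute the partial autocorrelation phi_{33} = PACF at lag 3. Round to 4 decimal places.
\phi_{33} = -0.0860

The PACF at lag k is phi_{kk}, the last component of the solution
to the Yule-Walker system G_k phi = r_k where
  (G_k)_{ij} = rho(|i - j|), (r_k)_i = rho(i), i,j = 1..k.
Equivalently, Durbin-Levinson gives phi_{kk} iteratively:
  phi_{11} = rho(1)
  phi_{kk} = [rho(k) - sum_{j=1..k-1} phi_{k-1,j} rho(k-j)]
            / [1 - sum_{j=1..k-1} phi_{k-1,j} rho(j)],
  phi_{k,j} = phi_{k-1,j} - phi_{kk} phi_{k-1,k-j},  j = 1..k-1.
Step k = 1:
  phi_11 = rho(1) = -0.534.
Step k = 2:
  phi_22 = [rho(2) - phi_11 rho(1)] / [1 - phi_11 rho(1)] = [0.4478 - (-0.534)(-0.534)] / [1 - (-0.534)(-0.534)]
         = 0.162644 / 0.714844 = 0.227524.
  Update: phi_21 = phi_11 - phi_22 phi_11 = -0.534 - (0.227524)(-0.534) = -0.412502.
Step k = 3:
  phi_33 = [rho(3) - phi_21 rho(2) - phi_22 rho(1)] / [1 - phi_21 rho(1) - phi_22 rho(2)]
    numerator   = -0.3645 - (-0.412502)(0.4478) - (0.227524)(-0.534) = -0.05828377
    denominator = 1 - (-0.412502)(-0.534) - (0.227524)(0.4478) = 0.67783862
  phi_33 = -0.05828377 / 0.67783862 = -0.086.
Therefore phi_{33} = -0.0860.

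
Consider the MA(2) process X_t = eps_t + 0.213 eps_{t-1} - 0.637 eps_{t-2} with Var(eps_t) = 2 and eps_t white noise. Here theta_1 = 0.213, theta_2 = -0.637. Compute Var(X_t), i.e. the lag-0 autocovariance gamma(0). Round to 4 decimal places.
\gamma(0) = 2.9023

For an MA(q) process X_t = eps_t + sum_i theta_i eps_{t-i} with
Var(eps_t) = sigma^2, the variance is
  gamma(0) = sigma^2 * (1 + sum_i theta_i^2).
  sum_i theta_i^2 = (0.213)^2 + (-0.637)^2 = 0.045369 + 0.405769 = 0.451138.
  gamma(0) = 2 * (1 + 0.451138) = 2 * 1.451138 = 2.902276, which rounds to 2.9023.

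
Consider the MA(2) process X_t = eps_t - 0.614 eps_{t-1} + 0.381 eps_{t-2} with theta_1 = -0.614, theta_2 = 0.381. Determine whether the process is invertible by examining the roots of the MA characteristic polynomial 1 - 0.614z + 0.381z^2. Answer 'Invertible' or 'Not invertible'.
\text{Invertible}

The MA(q) characteristic polynomial is P(z) = 1 - 0.614z + 0.381z^2.
Invertibility requires all roots to lie outside the unit circle, i.e. |z| > 1 for every root.
Set 1 + (-0.614) z + (0.381) z^2 = 0, i.e. a z^2 + b z + c = 0 with a = 0.381, b = -0.614, c = 1.
Discriminant D = b^2 - 4ac = (-0.614)^2 - 4*(0.381)*1 = 0.376996 - (1.524) = -1.147004.
D < 0, so the roots are the complex-conjugate pair z = (-b +/- i sqrt(-D)) / (2a) = 0.8058 +/- 1.4055i.
For a conjugate pair |z|^2 = z * conj(z) = (product of roots) = c/a = 1/(0.381) = 2.624672, so |z| = sqrt(2.624672) = 1.6201 for both roots.
Moduli of all roots: 1.6201, 1.6201.
All moduli strictly greater than 1? Yes.
Verdict: Invertible.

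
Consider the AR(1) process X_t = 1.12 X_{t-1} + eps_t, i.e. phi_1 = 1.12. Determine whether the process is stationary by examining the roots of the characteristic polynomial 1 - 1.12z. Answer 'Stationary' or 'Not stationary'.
\text{Not stationary}

The AR(p) characteristic polynomial is P(z) = 1 - 1.12z.
Stationarity requires all roots to lie outside the unit circle, i.e. |z| > 1 for every root.
This is linear in z: 1 + (-1.12) z = 0  =>  z = -1/(-1.12) = 0.892857,  |z| = 0.892857.
Moduli of all roots: 0.8929.
All moduli strictly greater than 1? No.
Verdict: Not stationary.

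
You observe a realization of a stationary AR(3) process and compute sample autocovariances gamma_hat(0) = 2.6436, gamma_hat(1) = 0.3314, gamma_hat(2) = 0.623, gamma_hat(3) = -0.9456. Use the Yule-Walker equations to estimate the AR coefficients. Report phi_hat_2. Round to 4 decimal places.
\hat\phi_{2} = 0.2660

The Yule-Walker equations for an AR(p) process read, in matrix form,
  Gamma_p phi = r_p,   with   (Gamma_p)_{ij} = gamma(|i - j|),
                       (r_p)_i = gamma(i),   i,j = 1..p.
Substitute the sample gammas (Toeplitz matrix and right-hand side of size 3):
  Gamma_p = [[2.6436, 0.3314, 0.623], [0.3314, 2.6436, 0.3314], [0.623, 0.3314, 2.6436]]
  r_p     = [0.3314, 0.623, -0.9456]
Written out (R1..R3):
  (R1) 2.6436 phi_1 + 0.3314 phi_2 + 0.623 phi_3 = 0.3314
  (R2) 0.3314 phi_1 + 2.6436 phi_2 + 0.3314 phi_3 = 0.623
  (R3) 0.623 phi_1 + 0.3314 phi_2 + 2.6436 phi_3 = -0.9456
Gaussian elimination:
  R2 <- R2 - (0.3314/2.6436) R1 = R2 - (0.125359) R1:  2.602056 phi_2 + 0.253301 phi_3 = 0.581456
  R3 <- R3 - (0.623/2.6436) R1 = R3 - (0.235663) R1:  0.253301 phi_2 + 2.496782 phi_3 = -1.023699
  R3 <- R3 - (0.253301/2.602056) R2 = R3 - (0.097347) R2:  2.472124 phi_3 = -1.080302
Back-substitution:
  phi_hat_3 = -1.080302 / 2.472124 = -0.436993
  phi_hat_2 = (0.581456 - (0.253301)(-0.436993)) / 2.602056 = 0.266
  phi_hat_1 = (0.3314 - (0.3314)(0.266) - (0.623)(-0.436993)) / 2.6436 = 0.194997
So phi_hat = [0.1950, 0.2660, -0.4370].
Therefore phi_hat_2 = 0.2660.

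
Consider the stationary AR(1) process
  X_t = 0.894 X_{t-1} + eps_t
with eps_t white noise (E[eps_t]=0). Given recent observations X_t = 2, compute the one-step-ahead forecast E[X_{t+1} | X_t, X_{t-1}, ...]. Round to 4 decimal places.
E[X_{t+1} \mid \mathcal F_t] = 1.7880

For an AR(p) model X_t = c + sum_i phi_i X_{t-i} + eps_t, the
one-step-ahead conditional mean is
  E[X_{t+1} | X_t, ...] = c + sum_i phi_i X_{t+1-i}.
Substitute known values:
  E[X_{t+1} | ...] = (0.894) * (2)
                   = 1.7880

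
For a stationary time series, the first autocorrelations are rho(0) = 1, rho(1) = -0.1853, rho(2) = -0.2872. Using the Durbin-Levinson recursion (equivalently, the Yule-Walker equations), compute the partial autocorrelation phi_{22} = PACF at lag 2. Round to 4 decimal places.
\phi_{22} = -0.3330

The PACF at lag k is phi_{kk}, the last component of the solution
to the Yule-Walker system G_k phi = r_k where
  (G_k)_{ij} = rho(|i - j|), (r_k)_i = rho(i), i,j = 1..k.
Equivalently, Durbin-Levinson gives phi_{kk} iteratively:
  phi_{11} = rho(1)
  phi_{kk} = [rho(k) - sum_{j=1..k-1} phi_{k-1,j} rho(k-j)]
            / [1 - sum_{j=1..k-1} phi_{k-1,j} rho(j)],
  phi_{k,j} = phi_{k-1,j} - phi_{kk} phi_{k-1,k-j},  j = 1..k-1.
Step k = 1:
  phi_11 = rho(1) = -0.1853.
Step k = 2:
  phi_22 = [rho(2) - phi_11 rho(1)] / [1 - phi_11 rho(1)] = [-0.2872 - (-0.1853)(-0.1853)] / [1 - (-0.1853)(-0.1853)]
         = -0.32153609 / 0.96566391 = -0.333.
Therefore phi_{22} = -0.3330.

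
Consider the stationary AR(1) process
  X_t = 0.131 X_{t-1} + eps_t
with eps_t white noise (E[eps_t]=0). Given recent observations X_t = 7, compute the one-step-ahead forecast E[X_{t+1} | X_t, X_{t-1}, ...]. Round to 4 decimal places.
E[X_{t+1} \mid \mathcal F_t] = 0.9170

For an AR(p) model X_t = c + sum_i phi_i X_{t-i} + eps_t, the
one-step-ahead conditional mean is
  E[X_{t+1} | X_t, ...] = c + sum_i phi_i X_{t+1-i}.
Substitute known values:
  E[X_{t+1} | ...] = (0.131) * (7)
                   = 0.9170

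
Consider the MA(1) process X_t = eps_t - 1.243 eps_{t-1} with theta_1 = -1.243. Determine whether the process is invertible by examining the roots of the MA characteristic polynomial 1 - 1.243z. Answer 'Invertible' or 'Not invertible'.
\text{Not invertible}

The MA(q) characteristic polynomial is P(z) = 1 - 1.243z.
Invertibility requires all roots to lie outside the unit circle, i.e. |z| > 1 for every root.
This is linear in z: 1 + (-1.243) z = 0  =>  z = -1/(-1.243) = 0.804505,  |z| = 0.804505.
Moduli of all roots: 0.8045.
All moduli strictly greater than 1? No.
Verdict: Not invertible.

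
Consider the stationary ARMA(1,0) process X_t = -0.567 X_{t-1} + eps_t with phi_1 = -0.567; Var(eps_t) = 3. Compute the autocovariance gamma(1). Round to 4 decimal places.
\gamma(1) = -2.5070

Multiply the model equation by X_{t-k} and take expectations. With theta_0 = psi_0 = 1 and psi_j the MA(infinity) weights, this gives
  gamma(k) - sum_i phi_i gamma(k-i) = c_k,
  c_k = sigma^2 * sum_{j=k..q} theta_j psi_{j-k}   (c_k = 0 for k > q),
using gamma(-m) = gamma(m).
Pure AR (q = 0): c_0 = sigma^2 = 3, c_k = 0 for k >= 1.
Equations for k = 0 and k = 1 (AR order 1):
  gamma(0) = phi_1 gamma(1) + c_0
  gamma(1) = phi_1 gamma(0) + c_1
Substituting the second into the first: gamma(0) (1 - phi_1^2) = c_0 + phi_1 c_1, so
  gamma(0) = c_0 / (1 - phi_1^2) = 3 / (1 - (-0.567)^2) = 3 / 0.678511 = 4.421446.
  gamma(1) = phi_1 gamma(0) = (-0.567)(4.421446) = -2.50696.
Therefore gamma(1) = -2.5070 (to 4 decimal places).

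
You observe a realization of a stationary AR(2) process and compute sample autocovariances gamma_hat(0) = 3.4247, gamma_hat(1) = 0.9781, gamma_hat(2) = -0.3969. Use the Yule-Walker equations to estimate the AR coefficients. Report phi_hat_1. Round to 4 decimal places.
\hat\phi_{1} = 0.3470

The Yule-Walker equations for an AR(p) process read, in matrix form,
  Gamma_p phi = r_p,   with   (Gamma_p)_{ij} = gamma(|i - j|),
                       (r_p)_i = gamma(i),   i,j = 1..p.
Substitute the sample gammas (Toeplitz matrix and right-hand side of size 2):
  Gamma_p = [[3.4247, 0.9781], [0.9781, 3.4247]]
  r_p     = [0.9781, -0.3969]
Written out:
  3.4247 phi_1 + 0.9781 phi_2 = 0.9781
  0.9781 phi_1 + 3.4247 phi_2 = -0.3969
Solve by Cramer's rule:
  det = gamma(0)^2 - gamma(1)^2 = (3.4247)^2 - (0.9781)^2 = 11.72857009 - 0.95667961 = 10.77189048
  phi_hat_1 = [gamma(1) gamma(0) - gamma(1) gamma(2)] / det = [(0.9781)(3.4247) - (0.9781)(-0.3969)] / 10.77189048 = 3.73790696 / 10.77189048 = 0.347
  phi_hat_2 = [gamma(0) gamma(2) - gamma(1)^2] / det = [(3.4247)(-0.3969) - (0.9781)^2] / 10.77189048 = -2.31594304 / 10.77189048 = -0.215
So phi_hat = [0.3470, -0.2150].
Therefore phi_hat_1 = 0.3470.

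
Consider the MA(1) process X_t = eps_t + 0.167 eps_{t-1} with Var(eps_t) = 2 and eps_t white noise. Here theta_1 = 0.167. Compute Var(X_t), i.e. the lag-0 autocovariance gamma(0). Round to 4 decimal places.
\gamma(0) = 2.0558

For an MA(q) process X_t = eps_t + sum_i theta_i eps_{t-i} with
Var(eps_t) = sigma^2, the variance is
  gamma(0) = sigma^2 * (1 + sum_i theta_i^2).
  sum_i theta_i^2 = (0.167)^2 = 0.027889.
  gamma(0) = 2 * (1 + 0.027889) = 2 * 1.027889 = 2.055778, which rounds to 2.0558.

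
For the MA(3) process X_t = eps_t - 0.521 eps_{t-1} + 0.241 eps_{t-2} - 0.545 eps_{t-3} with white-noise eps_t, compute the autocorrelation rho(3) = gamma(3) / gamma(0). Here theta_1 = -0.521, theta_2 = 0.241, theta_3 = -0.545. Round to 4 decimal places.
\rho(3) = -0.3351

For an MA(q) process with theta_0 = 1, the autocovariance is
  gamma(k) = sigma^2 * sum_{i=0..q-k} theta_i * theta_{i+k},
and rho(k) = gamma(k) / gamma(0). Sigma^2 cancels.
  numerator   = (1)*(-0.545) = -0.545.
  denominator = (1)^2 + (-0.521)^2 + (0.241)^2 + (-0.545)^2 = 1.626547.
  rho(3) = -0.545 / 1.626547 = -0.3351.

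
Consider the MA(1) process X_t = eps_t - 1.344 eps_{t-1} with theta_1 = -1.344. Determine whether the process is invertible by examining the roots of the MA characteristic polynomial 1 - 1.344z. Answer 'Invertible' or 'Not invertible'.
\text{Not invertible}

The MA(q) characteristic polynomial is P(z) = 1 - 1.344z.
Invertibility requires all roots to lie outside the unit circle, i.e. |z| > 1 for every root.
This is linear in z: 1 + (-1.344) z = 0  =>  z = -1/(-1.344) = 0.744048,  |z| = 0.744048.
Moduli of all roots: 0.7440.
All moduli strictly greater than 1? No.
Verdict: Not invertible.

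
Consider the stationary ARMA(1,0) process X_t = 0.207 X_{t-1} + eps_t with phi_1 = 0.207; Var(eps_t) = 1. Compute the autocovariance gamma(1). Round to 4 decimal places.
\gamma(1) = 0.2163

Multiply the model equation by X_{t-k} and take expectations. With theta_0 = psi_0 = 1 and psi_j the MA(infinity) weights, this gives
  gamma(k) - sum_i phi_i gamma(k-i) = c_k,
  c_k = sigma^2 * sum_{j=k..q} theta_j psi_{j-k}   (c_k = 0 for k > q),
using gamma(-m) = gamma(m).
Pure AR (q = 0): c_0 = sigma^2 = 1, c_k = 0 for k >= 1.
Equations for k = 0 and k = 1 (AR order 1):
  gamma(0) = phi_1 gamma(1) + c_0
  gamma(1) = phi_1 gamma(0) + c_1
Substituting the second into the first: gamma(0) (1 - phi_1^2) = c_0 + phi_1 c_1, so
  gamma(0) = c_0 / (1 - phi_1^2) = 1 / (1 - (0.207)^2) = 1 / 0.957151 = 1.044767.
  gamma(1) = phi_1 gamma(0) = (0.207)(1.044767) = 0.216267.
Therefore gamma(1) = 0.2163 (to 4 decimal places).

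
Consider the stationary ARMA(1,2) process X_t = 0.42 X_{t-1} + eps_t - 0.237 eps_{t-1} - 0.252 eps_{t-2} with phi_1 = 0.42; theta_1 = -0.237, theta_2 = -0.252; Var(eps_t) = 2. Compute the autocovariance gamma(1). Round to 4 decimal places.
\gamma(1) = 0.3332

Multiply the model equation by X_{t-k} and take expectations. With theta_0 = psi_0 = 1 and psi_j the MA(infinity) weights, this gives
  gamma(k) - sum_i phi_i gamma(k-i) = c_k,
  c_k = sigma^2 * sum_{j=k..q} theta_j psi_{j-k}   (c_k = 0 for k > q),
using gamma(-m) = gamma(m).
psi-weights needed (psi_j = theta_j + sum_i phi_i psi_{j-i}):
  psi_1 = theta_1 + phi_1 = -0.237 + (0.42) = 0.183
  psi_2 = theta_2 + phi_1 psi_1 = -0.252 + (0.42)(0.183) = -0.17514
Right-hand sides:
  c_0 = sigma^2 (1 + theta_1 psi_1 + theta_2 psi_2) = 2 * (1 + (-0.237)(0.183) + (-0.252)(-0.17514)) = 2 * 1.000764 = 2.001529
  c_1 = sigma^2 (theta_1 + theta_2 psi_1) = 2 * (-0.237 + (-0.252)(0.183)) = -0.566232
  c_2 = sigma^2 theta_2 = 2 * (-0.252) = -0.504
Equations for k = 0 and k = 1 (AR order 1):
  gamma(0) = phi_1 gamma(1) + c_0
  gamma(1) = phi_1 gamma(0) + c_1
Substituting the second into the first: gamma(0) (1 - phi_1^2) = c_0 + phi_1 c_1, so
  gamma(0) = (c_0 + phi_1 c_1) / (1 - phi_1^2) = (2.001529 + (0.42)(-0.566232)) / (1 - (0.42)^2) = 1.763711 / 0.8236 = 2.141466.
  gamma(1) = phi_1 gamma(0) + c_1 = (0.42)(2.141466) + (-0.566232) = 0.333184.
Therefore gamma(1) = 0.3332 (to 4 decimal places).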